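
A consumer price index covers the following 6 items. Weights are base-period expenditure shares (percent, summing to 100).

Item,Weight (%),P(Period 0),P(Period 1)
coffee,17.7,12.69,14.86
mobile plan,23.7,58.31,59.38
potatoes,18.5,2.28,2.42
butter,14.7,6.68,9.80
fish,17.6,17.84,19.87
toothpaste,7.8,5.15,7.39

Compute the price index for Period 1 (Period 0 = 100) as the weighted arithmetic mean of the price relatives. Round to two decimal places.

116.86

coffee: 17.7 × (14.86/12.69) = 17.7 × 1.171001 = 20.7267
mobile plan: 23.7 × (59.38/58.31) = 23.7 × 1.018350 = 24.1349
potatoes: 18.5 × (2.42/2.28) = 18.5 × 1.061404 = 19.6360
butter: 14.7 × (9.80/6.68) = 14.7 × 1.467066 = 21.5659
fish: 17.6 × (19.87/17.84) = 17.6 × 1.113789 = 19.6027
toothpaste: 7.8 × (7.39/5.15) = 7.8 × 1.434951 = 11.1926
Index = Σ wᵢ·(p₁ᵢ/p₀ᵢ) = 20.7267 + 24.1349 + 19.6360 + 21.5659 + 19.6027 + 11.1926 = 116.8588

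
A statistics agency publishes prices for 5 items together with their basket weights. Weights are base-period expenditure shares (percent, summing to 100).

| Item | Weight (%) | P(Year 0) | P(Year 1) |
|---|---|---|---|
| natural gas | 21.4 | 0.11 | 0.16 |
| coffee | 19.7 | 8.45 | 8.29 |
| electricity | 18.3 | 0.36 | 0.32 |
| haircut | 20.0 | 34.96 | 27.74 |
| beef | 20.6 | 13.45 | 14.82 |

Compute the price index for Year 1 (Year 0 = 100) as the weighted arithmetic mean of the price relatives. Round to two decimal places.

natural gas: 21.4 × (0.16/0.11) = 21.4 × 1.454545 = 31.1273
coffee: 19.7 × (8.29/8.45) = 19.7 × 0.981065 = 19.3270
electricity: 18.3 × (0.32/0.36) = 18.3 × 0.888889 = 16.2667
haircut: 20.0 × (27.74/34.96) = 20.0 × 0.793478 = 15.8696
beef: 20.6 × (14.82/13.45) = 20.6 × 1.101859 = 22.6983
Index = Σ wᵢ·(p₁ᵢ/p₀ᵢ) = 31.1273 + 19.3270 + 16.2667 + 15.8696 + 22.6983 = 105.2888

105.29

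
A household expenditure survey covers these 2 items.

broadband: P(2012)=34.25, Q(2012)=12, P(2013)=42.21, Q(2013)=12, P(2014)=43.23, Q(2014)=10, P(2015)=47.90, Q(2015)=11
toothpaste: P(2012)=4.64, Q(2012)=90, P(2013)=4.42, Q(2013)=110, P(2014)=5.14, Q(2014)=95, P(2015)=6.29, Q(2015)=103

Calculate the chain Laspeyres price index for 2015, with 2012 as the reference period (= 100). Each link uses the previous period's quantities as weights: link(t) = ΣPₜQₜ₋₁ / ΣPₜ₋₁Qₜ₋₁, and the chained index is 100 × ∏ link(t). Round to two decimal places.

139.38

Link 2012→2013:
ΣP(2013)Q(2012) = 42.21×12 + 4.42×90 = 506.52 + 397.8 = 904.32
ΣP(2012)Q(2012) = 34.25×12 + 4.64×90 = 411 + 417.6 = 828.6
link = 904.32/828.6 = 1.091383
Link 2013→2014:
ΣP(2014)Q(2013) = 43.23×12 + 5.14×110 = 518.76 + 565.4 = 1084.16
ΣP(2013)Q(2013) = 42.21×12 + 4.42×110 = 506.52 + 486.2 = 992.72
link = 1084.16/992.72 = 1.092111
Link 2014→2015:
ΣP(2015)Q(2014) = 47.90×10 + 6.29×95 = 479 + 597.55 = 1076.55
ΣP(2014)Q(2014) = 43.23×10 + 5.14×95 = 432.3 + 488.3 = 920.6
link = 1076.55/920.6 = 1.169400
Chained index = 100 × 1.091383 × 1.092111 × 1.169400 = 139.3821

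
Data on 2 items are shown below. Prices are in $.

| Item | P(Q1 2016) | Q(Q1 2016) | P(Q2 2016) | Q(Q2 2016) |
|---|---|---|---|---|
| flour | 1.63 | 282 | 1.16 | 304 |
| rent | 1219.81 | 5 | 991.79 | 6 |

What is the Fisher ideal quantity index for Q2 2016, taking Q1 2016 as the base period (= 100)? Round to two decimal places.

Laspeyres component (base-period weights):
ΣP(Q1 2016)Q(Q2 2016) = 1.63×304 + 1219.81×6 = 495.52 + 7318.86 = 7814.38
ΣP(Q1 2016)Q(Q1 2016) = 1.63×282 + 1219.81×5 = 459.66 + 6099.05 = 6558.71
L = 7814.38 / 6558.71 × 100 = 119.1451
Paasche component (current-period weights):
ΣP(Q2 2016)Q(Q2 2016) = 1.16×304 + 991.79×6 = 352.64 + 5950.74 = 6303.38
ΣP(Q2 2016)Q(Q1 2016) = 1.16×282 + 991.79×5 = 327.12 + 4958.95 = 5286.07
P = 6303.38 / 5286.07 × 100 = 119.2451
Fisher = √(L × P) = √(119.1451 × 119.2451) = 119.1951

119.20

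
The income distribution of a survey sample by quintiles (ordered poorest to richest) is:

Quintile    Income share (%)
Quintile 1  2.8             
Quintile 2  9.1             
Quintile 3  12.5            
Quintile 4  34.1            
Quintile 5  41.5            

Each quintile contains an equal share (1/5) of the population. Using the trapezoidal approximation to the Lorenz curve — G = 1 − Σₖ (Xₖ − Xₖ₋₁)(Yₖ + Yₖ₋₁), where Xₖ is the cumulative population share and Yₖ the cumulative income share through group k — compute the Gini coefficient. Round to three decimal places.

0.410

Cumulative income shares Yₖ: 0.0280, 0.1190, 0.2440, 0.5850, 1.0000
Σ (Xₖ−Xₖ₋₁)(Yₖ+Yₖ₋₁) = (1/5)(0.0280+0.0000) + (1/5)(0.1190+0.0280) + (1/5)(0.2440+0.1190) + (1/5)(0.5850+0.2440) + (1/5)(1.0000+0.5850)
  = 0.0056 + 0.0294 + 0.0726 + 0.1658 + 0.3170 = 0.5904
G = 1 − 0.5904 = 0.4096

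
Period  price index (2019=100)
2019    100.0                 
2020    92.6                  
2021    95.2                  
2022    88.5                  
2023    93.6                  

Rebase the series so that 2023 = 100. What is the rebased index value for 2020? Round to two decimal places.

Rebased(2020) = 92.6 / 93.6 × 100 = 98.9316

98.93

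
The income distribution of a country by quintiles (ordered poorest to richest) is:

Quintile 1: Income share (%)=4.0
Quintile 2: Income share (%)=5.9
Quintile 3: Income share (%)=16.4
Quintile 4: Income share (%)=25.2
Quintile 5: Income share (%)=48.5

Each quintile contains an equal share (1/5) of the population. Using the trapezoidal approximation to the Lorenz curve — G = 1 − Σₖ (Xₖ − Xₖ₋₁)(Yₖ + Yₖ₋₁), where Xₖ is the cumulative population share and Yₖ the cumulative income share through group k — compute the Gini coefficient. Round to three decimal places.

Cumulative income shares Yₖ: 0.0400, 0.0990, 0.2630, 0.5150, 1.0000
Σ (Xₖ−Xₖ₋₁)(Yₖ+Yₖ₋₁) = (1/5)(0.0400+0.0000) + (1/5)(0.0990+0.0400) + (1/5)(0.2630+0.0990) + (1/5)(0.5150+0.2630) + (1/5)(1.0000+0.5150)
  = 0.0080 + 0.0278 + 0.0724 + 0.1556 + 0.3030 = 0.5668
G = 1 − 0.5668 = 0.4332

0.433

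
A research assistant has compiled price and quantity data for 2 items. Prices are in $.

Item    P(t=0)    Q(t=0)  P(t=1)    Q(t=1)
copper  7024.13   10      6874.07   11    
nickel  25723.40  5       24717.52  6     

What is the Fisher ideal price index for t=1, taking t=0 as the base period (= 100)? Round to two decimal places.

Laspeyres component (base-period weights):
ΣP(t=1)Q(t=0) = 6874.07×10 + 24717.52×5 = 68740.7 + 123587.6 = 192328.3
ΣP(t=0)Q(t=0) = 7024.13×10 + 25723.40×5 = 70241.3 + 128617 = 198858.3
L = 192328.3 / 198858.3 × 100 = 96.7163
Paasche component (current-period weights):
ΣP(t=1)Q(t=1) = 6874.07×11 + 24717.52×6 = 75614.77 + 148305.12 = 223919.89
ΣP(t=0)Q(t=1) = 7024.13×11 + 25723.40×6 = 77265.43 + 154340.4 = 231605.83
P = 223919.89 / 231605.83 × 100 = 96.6815
Fisher = √(L × P) = √(96.7163 × 96.6815) = 96.6989

96.70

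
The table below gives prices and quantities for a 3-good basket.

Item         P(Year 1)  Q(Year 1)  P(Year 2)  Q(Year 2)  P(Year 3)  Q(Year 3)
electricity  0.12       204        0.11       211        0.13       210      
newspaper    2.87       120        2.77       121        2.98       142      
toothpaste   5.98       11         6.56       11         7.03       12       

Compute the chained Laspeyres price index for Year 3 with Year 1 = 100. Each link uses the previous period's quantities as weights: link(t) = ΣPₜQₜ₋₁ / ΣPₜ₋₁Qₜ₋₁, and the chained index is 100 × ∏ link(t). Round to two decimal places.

106.18

Link Year 1→Year 2:
ΣP(Year 2)Q(Year 1) = 0.11×204 + 2.77×120 + 6.56×11 = 22.44 + 332.4 + 72.16 = 427
ΣP(Year 1)Q(Year 1) = 0.12×204 + 2.87×120 + 5.98×11 = 24.48 + 344.4 + 65.78 = 434.66
link = 427/434.66 = 0.982377
Link Year 2→Year 3:
ΣP(Year 3)Q(Year 2) = 0.13×211 + 2.98×121 + 7.03×11 = 27.43 + 360.58 + 77.33 = 465.34
ΣP(Year 2)Q(Year 2) = 0.11×211 + 2.77×121 + 6.56×11 = 23.21 + 335.17 + 72.16 = 430.54
link = 465.34/430.54 = 1.080829
Chained index = 100 × 0.982377 × 1.080829 = 106.1781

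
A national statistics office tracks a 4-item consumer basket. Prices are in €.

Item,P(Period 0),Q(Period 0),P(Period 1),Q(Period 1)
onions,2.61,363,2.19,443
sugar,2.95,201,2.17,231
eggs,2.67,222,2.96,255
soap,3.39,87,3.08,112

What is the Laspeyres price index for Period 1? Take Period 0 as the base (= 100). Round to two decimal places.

88.80

Laspeyres price index uses base-period quantities as weights.
ΣP(Period 1)·Q(Period 0) = 2.19×363 + 2.17×201 + 2.96×222 + 3.08×87 = 794.97 + 436.17 + 657.12 + 267.96 = 2156.22
ΣP(Period 0)·Q(Period 0) = 2.61×363 + 2.95×201 + 2.67×222 + 3.39×87 = 947.43 + 592.95 + 592.74 + 294.93 = 2428.05
Index = 2156.22 / 2428.05 × 100 = 88.8046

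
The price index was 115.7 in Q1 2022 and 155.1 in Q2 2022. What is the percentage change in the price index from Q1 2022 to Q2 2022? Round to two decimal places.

34.05%

Change = (155.1 − 115.7) / 115.7 × 100
       = 39.4 / 115.7 × 100 = 34.0536%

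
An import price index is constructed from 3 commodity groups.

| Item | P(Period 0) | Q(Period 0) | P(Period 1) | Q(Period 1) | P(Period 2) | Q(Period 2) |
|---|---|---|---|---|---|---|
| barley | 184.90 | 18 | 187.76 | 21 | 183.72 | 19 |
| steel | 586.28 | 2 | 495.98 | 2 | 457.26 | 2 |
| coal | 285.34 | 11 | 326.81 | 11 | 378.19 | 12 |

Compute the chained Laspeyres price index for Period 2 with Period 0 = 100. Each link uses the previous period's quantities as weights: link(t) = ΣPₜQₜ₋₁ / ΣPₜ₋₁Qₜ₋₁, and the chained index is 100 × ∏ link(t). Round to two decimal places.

Link Period 0→Period 1:
ΣP(Period 1)Q(Period 0) = 187.76×18 + 495.98×2 + 326.81×11 = 3379.68 + 991.96 + 3594.91 = 7966.55
ΣP(Period 0)Q(Period 0) = 184.90×18 + 586.28×2 + 285.34×11 = 3328.2 + 1172.56 + 3138.74 = 7639.5
link = 7966.55/7639.5 = 1.042810
Link Period 1→Period 2:
ΣP(Period 2)Q(Period 1) = 183.72×21 + 457.26×2 + 378.19×11 = 3858.12 + 914.52 + 4160.09 = 8932.73
ΣP(Period 1)Q(Period 1) = 187.76×21 + 495.98×2 + 326.81×11 = 3942.96 + 991.96 + 3594.91 = 8529.83
link = 8932.73/8529.83 = 1.047234
Chained index = 100 × 1.042810 × 1.047234 = 109.2067

109.21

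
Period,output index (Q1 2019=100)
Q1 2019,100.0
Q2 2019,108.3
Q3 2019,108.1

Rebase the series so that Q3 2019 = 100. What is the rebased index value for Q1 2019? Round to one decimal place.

92.5

Rebased(Q1 2019) = 100.0 / 108.1 × 100 = 92.5069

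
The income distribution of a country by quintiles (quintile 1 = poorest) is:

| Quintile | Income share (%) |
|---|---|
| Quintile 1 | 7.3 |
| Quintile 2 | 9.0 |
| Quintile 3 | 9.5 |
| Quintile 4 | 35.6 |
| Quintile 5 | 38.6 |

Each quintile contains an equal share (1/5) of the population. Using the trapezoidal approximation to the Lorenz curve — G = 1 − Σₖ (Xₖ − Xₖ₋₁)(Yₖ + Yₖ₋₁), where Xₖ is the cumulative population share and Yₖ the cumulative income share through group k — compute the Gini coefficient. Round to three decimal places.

Cumulative income shares Yₖ: 0.0730, 0.1630, 0.2580, 0.6140, 1.0000
Σ (Xₖ−Xₖ₋₁)(Yₖ+Yₖ₋₁) = (1/5)(0.0730+0.0000) + (1/5)(0.1630+0.0730) + (1/5)(0.2580+0.1630) + (1/5)(0.6140+0.2580) + (1/5)(1.0000+0.6140)
  = 0.0146 + 0.0472 + 0.0842 + 0.1744 + 0.3228 = 0.6432
G = 1 − 0.6432 = 0.3568

0.357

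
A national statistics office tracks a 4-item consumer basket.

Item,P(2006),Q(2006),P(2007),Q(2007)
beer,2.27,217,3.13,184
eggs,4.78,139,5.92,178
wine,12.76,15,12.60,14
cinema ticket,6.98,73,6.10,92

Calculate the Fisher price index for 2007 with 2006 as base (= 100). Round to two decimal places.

Laspeyres component (base-period weights):
ΣP(2007)Q(2006) = 3.13×217 + 5.92×139 + 12.60×15 + 6.10×73 = 679.21 + 822.88 + 189 + 445.3 = 2136.39
ΣP(2006)Q(2006) = 2.27×217 + 4.78×139 + 12.76×15 + 6.98×73 = 492.59 + 664.42 + 191.4 + 509.54 = 1857.95
L = 2136.39 / 1857.95 × 100 = 114.9864
Paasche component (current-period weights):
ΣP(2007)Q(2007) = 3.13×184 + 5.92×178 + 12.60×14 + 6.10×92 = 575.92 + 1053.76 + 176.4 + 561.2 = 2367.28
ΣP(2006)Q(2007) = 2.27×184 + 4.78×178 + 12.76×14 + 6.98×92 = 417.68 + 850.84 + 178.64 + 642.16 = 2089.32
P = 2367.28 / 2089.32 × 100 = 113.3039
Fisher = √(L × P) = √(114.9864 × 113.3039) = 114.1420

114.14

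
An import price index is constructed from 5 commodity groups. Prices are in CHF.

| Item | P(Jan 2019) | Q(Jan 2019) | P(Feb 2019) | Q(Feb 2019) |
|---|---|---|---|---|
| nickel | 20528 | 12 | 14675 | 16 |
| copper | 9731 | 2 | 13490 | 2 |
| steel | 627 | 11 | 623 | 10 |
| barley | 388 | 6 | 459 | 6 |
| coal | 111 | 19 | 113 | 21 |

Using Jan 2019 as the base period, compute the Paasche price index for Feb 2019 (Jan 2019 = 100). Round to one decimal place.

76.1

Paasche price index uses current-period quantities as weights.
ΣP(Feb 2019)·Q(Feb 2019) = 14675×16 + 13490×2 + 623×10 + 459×6 + 113×21 = 234800 + 26980 + 6230 + 2754 + 2373 = 273137
ΣP(Jan 2019)·Q(Feb 2019) = 20528×16 + 9731×2 + 627×10 + 388×6 + 111×21 = 328448 + 19462 + 6270 + 2328 + 2331 = 358839
Index = 273137 / 358839 × 100 = 76.1169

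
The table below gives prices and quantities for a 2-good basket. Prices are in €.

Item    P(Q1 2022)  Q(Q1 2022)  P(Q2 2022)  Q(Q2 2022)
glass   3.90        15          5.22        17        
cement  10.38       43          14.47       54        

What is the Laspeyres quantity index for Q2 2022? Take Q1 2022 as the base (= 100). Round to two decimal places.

124.16

Laspeyres quantity index uses base-period prices as weights.
ΣP(Q1 2022)·Q(Q2 2022) = 3.90×17 + 10.38×54 = 66.3 + 560.52 = 626.82
ΣP(Q1 2022)·Q(Q1 2022) = 3.90×15 + 10.38×43 = 58.5 + 446.34 = 504.84
Index = 626.82 / 504.84 × 100 = 124.1621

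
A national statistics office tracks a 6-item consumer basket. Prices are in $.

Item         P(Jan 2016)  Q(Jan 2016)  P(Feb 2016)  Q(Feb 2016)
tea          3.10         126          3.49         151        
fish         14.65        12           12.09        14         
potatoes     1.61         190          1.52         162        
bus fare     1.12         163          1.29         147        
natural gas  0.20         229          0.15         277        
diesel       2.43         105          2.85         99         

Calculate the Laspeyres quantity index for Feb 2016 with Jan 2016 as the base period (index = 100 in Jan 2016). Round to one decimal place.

102.9

Laspeyres quantity index uses base-period prices as weights.
ΣP(Jan 2016)·Q(Feb 2016) = 3.10×151 + 14.65×14 + 1.61×162 + 1.12×147 + 0.20×277 + 2.43×99 = 468.1 + 205.1 + 260.82 + 164.64 + 55.4 + 240.57 = 1394.63
ΣP(Jan 2016)·Q(Jan 2016) = 3.10×126 + 14.65×12 + 1.61×190 + 1.12×163 + 0.20×229 + 2.43×105 = 390.6 + 175.8 + 305.9 + 182.56 + 45.8 + 255.15 = 1355.81
Index = 1394.63 / 1355.81 × 100 = 102.8632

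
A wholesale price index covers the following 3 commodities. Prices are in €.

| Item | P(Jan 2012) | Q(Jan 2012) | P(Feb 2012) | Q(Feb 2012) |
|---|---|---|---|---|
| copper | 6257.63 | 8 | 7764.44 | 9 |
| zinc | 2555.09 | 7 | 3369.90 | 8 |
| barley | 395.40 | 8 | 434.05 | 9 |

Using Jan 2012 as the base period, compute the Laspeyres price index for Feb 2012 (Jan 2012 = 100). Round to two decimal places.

125.41

Laspeyres price index uses base-period quantities as weights.
ΣP(Feb 2012)·Q(Jan 2012) = 7764.44×8 + 3369.90×7 + 434.05×8 = 62115.52 + 23589.3 + 3472.4 = 89177.22
ΣP(Jan 2012)·Q(Jan 2012) = 6257.63×8 + 2555.09×7 + 395.40×8 = 50061.04 + 17885.63 + 3163.2 = 71109.87
Index = 89177.22 / 71109.87 × 100 = 125.4077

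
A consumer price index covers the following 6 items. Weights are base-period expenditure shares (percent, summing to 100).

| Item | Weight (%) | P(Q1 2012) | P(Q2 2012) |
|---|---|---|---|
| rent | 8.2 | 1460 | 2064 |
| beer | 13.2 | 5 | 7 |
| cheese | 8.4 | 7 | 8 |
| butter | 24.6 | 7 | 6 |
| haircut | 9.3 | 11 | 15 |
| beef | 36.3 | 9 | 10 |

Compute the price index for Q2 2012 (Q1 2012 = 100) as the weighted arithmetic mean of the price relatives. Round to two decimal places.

rent: 8.2 × (2064/1460) = 8.2 × 1.413699 = 11.5923
beer: 13.2 × (7/5) = 13.2 × 1.400000 = 18.4800
cheese: 8.4 × (8/7) = 8.4 × 1.142857 = 9.6000
butter: 24.6 × (6/7) = 24.6 × 0.857143 = 21.0857
haircut: 9.3 × (15/11) = 9.3 × 1.363636 = 12.6818
beef: 36.3 × (10/9) = 36.3 × 1.111111 = 40.3333
Index = Σ wᵢ·(p₁ᵢ/p₀ᵢ) = 11.5923 + 18.4800 + 9.6000 + 21.0857 + 12.6818 + 40.3333 = 113.7732

113.77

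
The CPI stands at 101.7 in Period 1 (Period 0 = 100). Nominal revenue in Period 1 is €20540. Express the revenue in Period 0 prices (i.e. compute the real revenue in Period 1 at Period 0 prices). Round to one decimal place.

Real = Nominal ÷ (Index/100) = 20540 ÷ (101.7/100)
     = 20540 ÷ 1.017 = 20196.6568

20196.7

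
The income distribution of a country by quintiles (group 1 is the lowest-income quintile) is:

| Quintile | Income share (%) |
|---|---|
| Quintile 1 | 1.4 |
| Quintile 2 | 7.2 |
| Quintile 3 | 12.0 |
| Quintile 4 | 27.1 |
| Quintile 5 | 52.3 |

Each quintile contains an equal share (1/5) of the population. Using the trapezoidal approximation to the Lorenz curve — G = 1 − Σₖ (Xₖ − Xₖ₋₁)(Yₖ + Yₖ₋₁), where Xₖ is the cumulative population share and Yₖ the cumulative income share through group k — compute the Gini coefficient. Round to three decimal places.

0.487

Cumulative income shares Yₖ: 0.0140, 0.0860, 0.2060, 0.4770, 1.0000
Σ (Xₖ−Xₖ₋₁)(Yₖ+Yₖ₋₁) = (1/5)(0.0140+0.0000) + (1/5)(0.0860+0.0140) + (1/5)(0.2060+0.0860) + (1/5)(0.4770+0.2060) + (1/5)(1.0000+0.4770)
  = 0.0028 + 0.0200 + 0.0584 + 0.1366 + 0.2954 = 0.5132
G = 1 − 0.5132 = 0.4868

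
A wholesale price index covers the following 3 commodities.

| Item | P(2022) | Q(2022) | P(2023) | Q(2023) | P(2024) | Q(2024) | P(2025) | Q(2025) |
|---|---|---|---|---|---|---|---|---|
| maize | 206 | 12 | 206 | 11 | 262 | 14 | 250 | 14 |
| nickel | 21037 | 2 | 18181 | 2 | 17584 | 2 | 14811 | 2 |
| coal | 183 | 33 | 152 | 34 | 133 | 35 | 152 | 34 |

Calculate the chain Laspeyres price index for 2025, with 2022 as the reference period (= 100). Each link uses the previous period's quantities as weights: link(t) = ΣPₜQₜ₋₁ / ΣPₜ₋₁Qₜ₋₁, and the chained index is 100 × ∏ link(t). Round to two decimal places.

74.48

Link 2022→2023:
ΣP(2023)Q(2022) = 206×12 + 18181×2 + 152×33 = 2472 + 36362 + 5016 = 43850
ΣP(2022)Q(2022) = 206×12 + 21037×2 + 183×33 = 2472 + 42074 + 6039 = 50585
link = 43850/50585 = 0.866858
Link 2023→2024:
ΣP(2024)Q(2023) = 262×11 + 17584×2 + 133×34 = 2882 + 35168 + 4522 = 42572
ΣP(2023)Q(2023) = 206×11 + 18181×2 + 152×34 = 2266 + 36362 + 5168 = 43796
link = 42572/43796 = 0.972052
Link 2024→2025:
ΣP(2025)Q(2024) = 250×14 + 14811×2 + 152×35 = 3500 + 29622 + 5320 = 38442
ΣP(2024)Q(2024) = 262×14 + 17584×2 + 133×35 = 3668 + 35168 + 4655 = 43491
link = 38442/43491 = 0.883907
Chained index = 100 × 0.866858 × 0.972052 × 0.883907 = 74.4807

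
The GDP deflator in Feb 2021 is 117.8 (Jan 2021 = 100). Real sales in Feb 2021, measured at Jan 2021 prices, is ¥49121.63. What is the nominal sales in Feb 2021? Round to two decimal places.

Nominal = Real × (Index/100) = 49121.63 × (117.8/100)
        = 49121.63 × 1.178 = 57865.2801

57865.28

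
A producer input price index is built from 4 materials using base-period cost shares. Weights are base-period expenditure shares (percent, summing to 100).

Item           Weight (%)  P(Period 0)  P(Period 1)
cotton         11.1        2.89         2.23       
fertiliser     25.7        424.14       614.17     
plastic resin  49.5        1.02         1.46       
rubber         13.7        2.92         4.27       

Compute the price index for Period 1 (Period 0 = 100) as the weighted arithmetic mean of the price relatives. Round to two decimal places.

136.67

cotton: 11.1 × (2.23/2.89) = 11.1 × 0.771626 = 8.5651
fertiliser: 25.7 × (614.17/424.14) = 25.7 × 1.448036 = 37.2145
plastic resin: 49.5 × (1.46/1.02) = 49.5 × 1.431373 = 70.8529
rubber: 13.7 × (4.27/2.92) = 13.7 × 1.462329 = 20.0339
Index = Σ wᵢ·(p₁ᵢ/p₀ᵢ) = 8.5651 + 37.2145 + 70.8529 + 20.0339 = 136.6664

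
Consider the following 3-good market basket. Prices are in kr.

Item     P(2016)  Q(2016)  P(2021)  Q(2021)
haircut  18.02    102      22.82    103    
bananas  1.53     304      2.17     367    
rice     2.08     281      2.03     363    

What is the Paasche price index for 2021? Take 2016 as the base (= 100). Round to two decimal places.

122.41

Paasche price index uses current-period quantities as weights.
ΣP(2021)·Q(2021) = 22.82×103 + 2.17×367 + 2.03×363 = 2350.46 + 796.39 + 736.89 = 3883.74
ΣP(2016)·Q(2021) = 18.02×103 + 1.53×367 + 2.08×363 = 1856.06 + 561.51 + 755.04 = 3172.61
Index = 3883.74 / 3172.61 × 100 = 122.4147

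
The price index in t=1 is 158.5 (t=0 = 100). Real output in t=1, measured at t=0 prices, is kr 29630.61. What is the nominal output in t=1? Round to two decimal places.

Nominal = Real × (Index/100) = 29630.61 × (158.5/100)
        = 29630.61 × 1.585 = 46964.5168

46964.52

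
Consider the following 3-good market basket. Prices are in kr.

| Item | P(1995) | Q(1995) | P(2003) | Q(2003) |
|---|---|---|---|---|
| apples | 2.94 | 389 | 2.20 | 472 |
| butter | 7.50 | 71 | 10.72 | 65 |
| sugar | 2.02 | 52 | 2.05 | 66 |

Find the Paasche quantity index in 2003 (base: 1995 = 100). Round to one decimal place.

Paasche quantity index uses current-period prices as weights.
ΣP(2003)·Q(2003) = 2.20×472 + 10.72×65 + 2.05×66 = 1038.4 + 696.8 + 135.3 = 1870.5
ΣP(2003)·Q(1995) = 2.20×389 + 10.72×71 + 2.05×52 = 855.8 + 761.12 + 106.6 = 1723.52
Index = 1870.5 / 1723.52 × 100 = 108.5279

108.5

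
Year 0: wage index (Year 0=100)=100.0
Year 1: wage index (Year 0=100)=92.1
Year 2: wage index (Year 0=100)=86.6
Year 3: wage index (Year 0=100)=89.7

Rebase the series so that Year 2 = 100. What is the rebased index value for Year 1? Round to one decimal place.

Rebased(Year 1) = 92.1 / 86.6 × 100 = 106.3510

106.4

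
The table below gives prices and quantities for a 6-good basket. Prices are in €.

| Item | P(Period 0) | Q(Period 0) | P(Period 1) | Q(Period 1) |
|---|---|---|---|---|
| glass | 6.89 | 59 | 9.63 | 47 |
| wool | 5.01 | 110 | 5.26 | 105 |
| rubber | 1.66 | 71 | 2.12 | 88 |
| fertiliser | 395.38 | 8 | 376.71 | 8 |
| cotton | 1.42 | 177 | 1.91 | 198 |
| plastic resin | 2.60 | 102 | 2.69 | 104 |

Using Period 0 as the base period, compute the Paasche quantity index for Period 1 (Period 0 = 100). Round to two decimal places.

98.77

Paasche quantity index uses current-period prices as weights.
ΣP(Period 1)·Q(Period 1) = 9.63×47 + 5.26×105 + 2.12×88 + 376.71×8 + 1.91×198 + 2.69×104 = 452.61 + 552.3 + 186.56 + 3013.68 + 378.18 + 279.76 = 4863.09
ΣP(Period 1)·Q(Period 0) = 9.63×59 + 5.26×110 + 2.12×71 + 376.71×8 + 1.91×177 + 2.69×102 = 568.17 + 578.6 + 150.52 + 3013.68 + 338.07 + 274.38 = 4923.42
Index = 4863.09 / 4923.42 × 100 = 98.7746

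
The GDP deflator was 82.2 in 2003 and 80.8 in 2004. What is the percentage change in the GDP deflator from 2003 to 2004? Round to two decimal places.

Change = (80.8 − 82.2) / 82.2 × 100
       = -1.4 / 82.2 × 100 = -1.7032%

-1.70%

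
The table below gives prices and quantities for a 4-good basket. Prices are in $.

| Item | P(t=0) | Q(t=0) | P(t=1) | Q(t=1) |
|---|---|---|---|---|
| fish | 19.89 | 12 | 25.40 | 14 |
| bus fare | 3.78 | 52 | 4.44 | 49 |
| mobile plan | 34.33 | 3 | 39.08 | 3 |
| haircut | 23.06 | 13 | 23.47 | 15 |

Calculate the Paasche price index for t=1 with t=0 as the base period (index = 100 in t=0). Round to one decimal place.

Paasche price index uses current-period quantities as weights.
ΣP(t=1)·Q(t=1) = 25.40×14 + 4.44×49 + 39.08×3 + 23.47×15 = 355.6 + 217.56 + 117.24 + 352.05 = 1042.45
ΣP(t=0)·Q(t=1) = 19.89×14 + 3.78×49 + 34.33×3 + 23.06×15 = 278.46 + 185.22 + 102.99 + 345.9 = 912.57
Index = 1042.45 / 912.57 × 100 = 114.2323

114.2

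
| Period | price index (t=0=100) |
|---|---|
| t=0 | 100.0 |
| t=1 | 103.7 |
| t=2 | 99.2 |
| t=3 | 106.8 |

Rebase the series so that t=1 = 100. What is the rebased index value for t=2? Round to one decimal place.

Rebased(t=2) = 99.2 / 103.7 × 100 = 95.6606

95.7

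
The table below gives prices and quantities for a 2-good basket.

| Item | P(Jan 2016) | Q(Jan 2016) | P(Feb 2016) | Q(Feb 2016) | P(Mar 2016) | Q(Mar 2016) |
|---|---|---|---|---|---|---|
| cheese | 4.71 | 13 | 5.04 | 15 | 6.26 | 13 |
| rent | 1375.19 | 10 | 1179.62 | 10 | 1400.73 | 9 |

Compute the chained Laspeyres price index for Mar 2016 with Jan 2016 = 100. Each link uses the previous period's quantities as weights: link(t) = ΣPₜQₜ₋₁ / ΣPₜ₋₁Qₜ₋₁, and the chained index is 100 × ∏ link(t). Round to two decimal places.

Link Jan 2016→Feb 2016:
ΣP(Feb 2016)Q(Jan 2016) = 5.04×13 + 1179.62×10 = 65.52 + 11796.2 = 11861.72
ΣP(Jan 2016)Q(Jan 2016) = 4.71×13 + 1375.19×10 = 61.23 + 13751.9 = 13813.13
link = 11861.72/13813.13 = 0.858728
Link Feb 2016→Mar 2016:
ΣP(Mar 2016)Q(Feb 2016) = 6.26×15 + 1400.73×10 = 93.9 + 14007.3 = 14101.2
ΣP(Feb 2016)Q(Feb 2016) = 5.04×15 + 1179.62×10 = 75.6 + 11796.2 = 11871.8
link = 14101.2/11871.8 = 1.187790
Chained index = 100 × 0.858728 × 1.187790 = 101.9988

102.00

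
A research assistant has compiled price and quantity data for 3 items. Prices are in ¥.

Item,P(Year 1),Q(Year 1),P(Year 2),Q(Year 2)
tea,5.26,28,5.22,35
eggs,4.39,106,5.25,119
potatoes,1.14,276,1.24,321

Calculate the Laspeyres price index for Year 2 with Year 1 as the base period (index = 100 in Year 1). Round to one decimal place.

112.7

Laspeyres price index uses base-period quantities as weights.
ΣP(Year 2)·Q(Year 1) = 5.22×28 + 5.25×106 + 1.24×276 = 146.16 + 556.5 + 342.24 = 1044.9
ΣP(Year 1)·Q(Year 1) = 5.26×28 + 4.39×106 + 1.14×276 = 147.28 + 465.34 + 314.64 = 927.26
Index = 1044.9 / 927.26 × 100 = 112.6868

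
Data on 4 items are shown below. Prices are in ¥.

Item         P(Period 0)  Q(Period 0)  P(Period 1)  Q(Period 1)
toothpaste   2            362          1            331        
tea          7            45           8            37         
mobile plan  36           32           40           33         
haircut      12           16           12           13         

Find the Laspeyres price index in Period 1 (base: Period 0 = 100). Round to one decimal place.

Laspeyres price index uses base-period quantities as weights.
ΣP(Period 1)·Q(Period 0) = 1×362 + 8×45 + 40×32 + 12×16 = 362 + 360 + 1280 + 192 = 2194
ΣP(Period 0)·Q(Period 0) = 2×362 + 7×45 + 36×32 + 12×16 = 724 + 315 + 1152 + 192 = 2383
Index = 2194 / 2383 × 100 = 92.0688

92.1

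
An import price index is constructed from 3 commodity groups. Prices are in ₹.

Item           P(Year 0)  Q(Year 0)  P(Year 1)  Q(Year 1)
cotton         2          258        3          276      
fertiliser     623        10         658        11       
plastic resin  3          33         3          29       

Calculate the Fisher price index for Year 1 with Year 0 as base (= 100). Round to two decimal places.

Laspeyres component (base-period weights):
ΣP(Year 1)Q(Year 0) = 3×258 + 658×10 + 3×33 = 774 + 6580 + 99 = 7453
ΣP(Year 0)Q(Year 0) = 2×258 + 623×10 + 3×33 = 516 + 6230 + 99 = 6845
L = 7453 / 6845 × 100 = 108.8824
Paasche component (current-period weights):
ΣP(Year 1)Q(Year 1) = 3×276 + 658×11 + 3×29 = 828 + 7238 + 87 = 8153
ΣP(Year 0)Q(Year 1) = 2×276 + 623×11 + 3×29 = 552 + 6853 + 87 = 7492
P = 8153 / 7492 × 100 = 108.8227
Fisher = √(L × P) = √(108.8824 × 108.8227) = 108.8526

108.85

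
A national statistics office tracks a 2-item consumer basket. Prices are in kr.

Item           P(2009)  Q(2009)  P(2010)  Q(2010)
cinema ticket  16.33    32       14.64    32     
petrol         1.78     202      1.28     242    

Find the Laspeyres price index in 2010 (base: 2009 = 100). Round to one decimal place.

82.4

Laspeyres price index uses base-period quantities as weights.
ΣP(2010)·Q(2009) = 14.64×32 + 1.28×202 = 468.48 + 258.56 = 727.04
ΣP(2009)·Q(2009) = 16.33×32 + 1.78×202 = 522.56 + 359.56 = 882.12
Index = 727.04 / 882.12 × 100 = 82.4196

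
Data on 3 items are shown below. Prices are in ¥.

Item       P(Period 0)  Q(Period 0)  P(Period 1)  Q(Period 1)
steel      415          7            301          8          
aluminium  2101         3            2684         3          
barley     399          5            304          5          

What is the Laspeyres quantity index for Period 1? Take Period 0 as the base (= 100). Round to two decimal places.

103.70

Laspeyres quantity index uses base-period prices as weights.
ΣP(Period 0)·Q(Period 1) = 415×8 + 2101×3 + 399×5 = 3320 + 6303 + 1995 = 11618
ΣP(Period 0)·Q(Period 0) = 415×7 + 2101×3 + 399×5 = 2905 + 6303 + 1995 = 11203
Index = 11618 / 11203 × 100 = 103.7044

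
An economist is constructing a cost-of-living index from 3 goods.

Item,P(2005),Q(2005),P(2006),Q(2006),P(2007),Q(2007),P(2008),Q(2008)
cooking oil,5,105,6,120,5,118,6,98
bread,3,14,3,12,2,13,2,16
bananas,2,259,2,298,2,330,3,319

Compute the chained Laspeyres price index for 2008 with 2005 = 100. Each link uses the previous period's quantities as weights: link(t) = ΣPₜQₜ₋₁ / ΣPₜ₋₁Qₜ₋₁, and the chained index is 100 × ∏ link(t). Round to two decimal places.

Link 2005→2006:
ΣP(2006)Q(2005) = 6×105 + 3×14 + 2×259 = 630 + 42 + 518 = 1190
ΣP(2005)Q(2005) = 5×105 + 3×14 + 2×259 = 525 + 42 + 518 = 1085
link = 1190/1085 = 1.096774
Link 2006→2007:
ΣP(2007)Q(2006) = 5×120 + 2×12 + 2×298 = 600 + 24 + 596 = 1220
ΣP(2006)Q(2006) = 6×120 + 3×12 + 2×298 = 720 + 36 + 596 = 1352
link = 1220/1352 = 0.902367
Link 2007→2008:
ΣP(2008)Q(2007) = 6×118 + 2×13 + 3×330 = 708 + 26 + 990 = 1724
ΣP(2007)Q(2007) = 5×118 + 2×13 + 2×330 = 590 + 26 + 660 = 1276
link = 1724/1276 = 1.351097
Chained index = 100 × 1.096774 × 0.902367 × 1.351097 = 133.7171

133.72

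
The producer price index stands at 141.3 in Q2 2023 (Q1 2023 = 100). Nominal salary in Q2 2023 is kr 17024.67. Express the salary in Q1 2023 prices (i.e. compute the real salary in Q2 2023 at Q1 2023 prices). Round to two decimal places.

12048.60

Real = Nominal ÷ (Index/100) = 17024.67 ÷ (141.3/100)
     = 17024.67 ÷ 1.413 = 12048.5987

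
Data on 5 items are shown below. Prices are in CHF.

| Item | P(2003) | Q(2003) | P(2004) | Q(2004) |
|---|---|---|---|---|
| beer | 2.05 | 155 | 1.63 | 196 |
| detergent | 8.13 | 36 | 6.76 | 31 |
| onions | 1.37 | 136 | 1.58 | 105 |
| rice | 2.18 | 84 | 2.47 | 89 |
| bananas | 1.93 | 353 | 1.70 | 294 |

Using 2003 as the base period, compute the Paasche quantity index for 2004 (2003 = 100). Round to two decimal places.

93.16

Paasche quantity index uses current-period prices as weights.
ΣP(2004)·Q(2004) = 1.63×196 + 6.76×31 + 1.58×105 + 2.47×89 + 1.70×294 = 319.48 + 209.56 + 165.9 + 219.83 + 499.8 = 1414.57
ΣP(2004)·Q(2003) = 1.63×155 + 6.76×36 + 1.58×136 + 2.47×84 + 1.70×353 = 252.65 + 243.36 + 214.88 + 207.48 + 600.1 = 1518.47
Index = 1414.57 / 1518.47 × 100 = 93.1576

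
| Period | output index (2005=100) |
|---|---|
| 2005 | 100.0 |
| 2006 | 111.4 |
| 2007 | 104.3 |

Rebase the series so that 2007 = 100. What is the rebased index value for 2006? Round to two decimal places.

106.81

Rebased(2006) = 111.4 / 104.3 × 100 = 106.8073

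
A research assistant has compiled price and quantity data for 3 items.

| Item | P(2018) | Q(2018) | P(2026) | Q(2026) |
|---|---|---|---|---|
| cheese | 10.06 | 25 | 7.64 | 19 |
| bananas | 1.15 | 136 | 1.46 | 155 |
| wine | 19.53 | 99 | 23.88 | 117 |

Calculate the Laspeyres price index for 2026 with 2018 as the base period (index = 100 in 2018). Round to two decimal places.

Laspeyres price index uses base-period quantities as weights.
ΣP(2026)·Q(2018) = 7.64×25 + 1.46×136 + 23.88×99 = 191 + 198.56 + 2364.12 = 2753.68
ΣP(2018)·Q(2018) = 10.06×25 + 1.15×136 + 19.53×99 = 251.5 + 156.4 + 1933.47 = 2341.37
Index = 2753.68 / 2341.37 × 100 = 117.6098

117.61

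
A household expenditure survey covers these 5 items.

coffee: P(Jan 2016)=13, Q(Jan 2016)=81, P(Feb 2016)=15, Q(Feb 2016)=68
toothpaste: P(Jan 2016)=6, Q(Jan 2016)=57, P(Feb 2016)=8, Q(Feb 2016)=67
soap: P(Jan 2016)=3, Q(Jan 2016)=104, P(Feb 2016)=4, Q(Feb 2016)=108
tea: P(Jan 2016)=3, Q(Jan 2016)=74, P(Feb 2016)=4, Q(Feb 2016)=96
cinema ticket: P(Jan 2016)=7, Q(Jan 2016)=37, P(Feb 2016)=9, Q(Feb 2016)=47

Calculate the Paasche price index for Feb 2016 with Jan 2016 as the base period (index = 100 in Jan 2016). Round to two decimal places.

Paasche price index uses current-period quantities as weights.
ΣP(Feb 2016)·Q(Feb 2016) = 15×68 + 8×67 + 4×108 + 4×96 + 9×47 = 1020 + 536 + 432 + 384 + 423 = 2795
ΣP(Jan 2016)·Q(Feb 2016) = 13×68 + 6×67 + 3×108 + 3×96 + 7×47 = 884 + 402 + 324 + 288 + 329 = 2227
Index = 2795 / 2227 × 100 = 125.5052

125.51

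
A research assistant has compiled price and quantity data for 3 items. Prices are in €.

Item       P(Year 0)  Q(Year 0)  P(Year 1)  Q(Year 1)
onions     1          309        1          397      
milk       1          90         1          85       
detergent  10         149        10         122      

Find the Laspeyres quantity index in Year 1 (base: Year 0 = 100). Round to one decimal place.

Laspeyres quantity index uses base-period prices as weights.
ΣP(Year 0)·Q(Year 1) = 1×397 + 1×85 + 10×122 = 397 + 85 + 1220 = 1702
ΣP(Year 0)·Q(Year 0) = 1×309 + 1×90 + 10×149 = 309 + 90 + 1490 = 1889
Index = 1702 / 1889 × 100 = 90.1006

90.1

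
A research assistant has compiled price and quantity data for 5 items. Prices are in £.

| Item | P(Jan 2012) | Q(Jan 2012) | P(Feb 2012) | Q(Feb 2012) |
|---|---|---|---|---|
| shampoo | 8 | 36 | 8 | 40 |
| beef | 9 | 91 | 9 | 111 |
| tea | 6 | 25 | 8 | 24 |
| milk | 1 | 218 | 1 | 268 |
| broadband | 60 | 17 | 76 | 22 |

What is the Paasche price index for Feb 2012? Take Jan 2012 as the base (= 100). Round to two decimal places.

Paasche price index uses current-period quantities as weights.
ΣP(Feb 2012)·Q(Feb 2012) = 8×40 + 9×111 + 8×24 + 1×268 + 76×22 = 320 + 999 + 192 + 268 + 1672 = 3451
ΣP(Jan 2012)·Q(Feb 2012) = 8×40 + 9×111 + 6×24 + 1×268 + 60×22 = 320 + 999 + 144 + 268 + 1320 = 3051
Index = 3451 / 3051 × 100 = 113.1105

113.11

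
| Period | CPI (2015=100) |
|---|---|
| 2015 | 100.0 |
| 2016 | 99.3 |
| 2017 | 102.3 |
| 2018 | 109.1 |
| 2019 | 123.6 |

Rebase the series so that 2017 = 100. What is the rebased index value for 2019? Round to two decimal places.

Rebased(2019) = 123.6 / 102.3 × 100 = 120.8211

120.82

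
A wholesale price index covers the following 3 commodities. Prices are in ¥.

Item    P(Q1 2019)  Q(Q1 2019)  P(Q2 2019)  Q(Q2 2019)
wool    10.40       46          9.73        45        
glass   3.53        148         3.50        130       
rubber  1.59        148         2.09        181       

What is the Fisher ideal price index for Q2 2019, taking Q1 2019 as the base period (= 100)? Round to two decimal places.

103.89

Laspeyres component (base-period weights):
ΣP(Q2 2019)Q(Q1 2019) = 9.73×46 + 3.50×148 + 2.09×148 = 447.58 + 518 + 309.32 = 1274.9
ΣP(Q1 2019)Q(Q1 2019) = 10.40×46 + 3.53×148 + 1.59×148 = 478.4 + 522.44 + 235.32 = 1236.16
L = 1274.9 / 1236.16 × 100 = 103.1339
Paasche component (current-period weights):
ΣP(Q2 2019)Q(Q2 2019) = 9.73×45 + 3.50×130 + 2.09×181 = 437.85 + 455 + 378.29 = 1271.14
ΣP(Q1 2019)Q(Q2 2019) = 10.40×45 + 3.53×130 + 1.59×181 = 468 + 458.9 + 287.79 = 1214.69
P = 1271.14 / 1214.69 × 100 = 104.6473
Fisher = √(L × P) = √(103.1339 × 104.6473) = 103.8878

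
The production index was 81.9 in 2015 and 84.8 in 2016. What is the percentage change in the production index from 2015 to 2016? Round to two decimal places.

Change = (84.8 − 81.9) / 81.9 × 100
       = 2.9 / 81.9 × 100 = 3.5409%

3.54%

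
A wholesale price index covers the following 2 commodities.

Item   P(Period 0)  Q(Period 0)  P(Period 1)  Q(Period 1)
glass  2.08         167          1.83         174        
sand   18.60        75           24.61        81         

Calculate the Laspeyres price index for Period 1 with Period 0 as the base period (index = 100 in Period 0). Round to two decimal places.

Laspeyres price index uses base-period quantities as weights.
ΣP(Period 1)·Q(Period 0) = 1.83×167 + 24.61×75 = 305.61 + 1845.75 = 2151.36
ΣP(Period 0)·Q(Period 0) = 2.08×167 + 18.60×75 = 347.36 + 1395 = 1742.36
Index = 2151.36 / 1742.36 × 100 = 123.4739

123.47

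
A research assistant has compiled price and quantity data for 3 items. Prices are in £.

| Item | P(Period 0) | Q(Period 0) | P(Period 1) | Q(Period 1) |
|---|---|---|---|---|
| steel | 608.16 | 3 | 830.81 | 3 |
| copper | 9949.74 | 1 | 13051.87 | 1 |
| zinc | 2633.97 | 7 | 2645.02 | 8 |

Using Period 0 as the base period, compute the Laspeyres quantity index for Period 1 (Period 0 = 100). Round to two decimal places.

108.72

Laspeyres quantity index uses base-period prices as weights.
ΣP(Period 0)·Q(Period 1) = 608.16×3 + 9949.74×1 + 2633.97×8 = 1824.48 + 9949.74 + 21071.76 = 32845.98
ΣP(Period 0)·Q(Period 0) = 608.16×3 + 9949.74×1 + 2633.97×7 = 1824.48 + 9949.74 + 18437.79 = 30212.01
Index = 32845.98 / 30212.01 × 100 = 108.7183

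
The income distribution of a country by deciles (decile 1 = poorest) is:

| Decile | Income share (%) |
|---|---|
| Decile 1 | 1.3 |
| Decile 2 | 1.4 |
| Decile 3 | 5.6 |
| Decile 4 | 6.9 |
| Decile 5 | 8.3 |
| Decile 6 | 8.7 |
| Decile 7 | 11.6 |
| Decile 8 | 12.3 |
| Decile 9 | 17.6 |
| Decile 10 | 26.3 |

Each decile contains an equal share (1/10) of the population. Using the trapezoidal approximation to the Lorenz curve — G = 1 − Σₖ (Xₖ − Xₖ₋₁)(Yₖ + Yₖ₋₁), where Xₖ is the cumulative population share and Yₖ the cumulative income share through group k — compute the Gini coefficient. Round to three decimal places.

Cumulative income shares Yₖ: 0.0130, 0.0270, 0.0830, 0.1520, 0.2350, 0.3220, 0.4380, 0.5610, 0.7370, 1.0000
Σ (Xₖ−Xₖ₋₁)(Yₖ+Yₖ₋₁) = (1/10)(0.0130+0.0000) + (1/10)(0.0270+0.0130) + (1/10)(0.0830+0.0270) + (1/10)(0.1520+0.0830) + (1/10)(0.2350+0.1520) + (1/10)(0.3220+0.2350) + (1/10)(0.4380+0.3220) + (1/10)(0.5610+0.4380) + (1/10)(0.7370+0.5610) + (1/10)(1.0000+0.7370)
  = 0.0013 + 0.0040 + 0.0110 + 0.0235 + 0.0387 + 0.0557 + 0.0760 + 0.0999 + 0.1298 + 0.1737 = 0.6136
G = 1 − 0.6136 = 0.3864

0.386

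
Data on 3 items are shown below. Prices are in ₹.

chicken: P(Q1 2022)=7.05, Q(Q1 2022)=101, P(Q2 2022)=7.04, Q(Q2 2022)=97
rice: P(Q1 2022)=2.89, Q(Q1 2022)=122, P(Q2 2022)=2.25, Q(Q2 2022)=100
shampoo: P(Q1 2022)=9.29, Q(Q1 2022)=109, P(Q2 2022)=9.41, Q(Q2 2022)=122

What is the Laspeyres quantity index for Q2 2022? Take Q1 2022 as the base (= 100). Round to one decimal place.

101.4

Laspeyres quantity index uses base-period prices as weights.
ΣP(Q1 2022)·Q(Q2 2022) = 7.05×97 + 2.89×100 + 9.29×122 = 683.85 + 289 + 1133.38 = 2106.23
ΣP(Q1 2022)·Q(Q1 2022) = 7.05×101 + 2.89×122 + 9.29×109 = 712.05 + 352.58 + 1012.61 = 2077.24
Index = 2106.23 / 2077.24 × 100 = 101.3956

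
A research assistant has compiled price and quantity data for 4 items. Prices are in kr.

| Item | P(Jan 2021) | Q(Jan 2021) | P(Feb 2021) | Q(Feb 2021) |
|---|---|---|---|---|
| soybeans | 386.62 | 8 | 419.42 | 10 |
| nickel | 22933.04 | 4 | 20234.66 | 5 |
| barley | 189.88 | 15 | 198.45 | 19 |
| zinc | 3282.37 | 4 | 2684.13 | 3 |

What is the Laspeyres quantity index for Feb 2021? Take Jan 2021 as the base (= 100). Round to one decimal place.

119.1

Laspeyres quantity index uses base-period prices as weights.
ΣP(Jan 2021)·Q(Feb 2021) = 386.62×10 + 22933.04×5 + 189.88×19 + 3282.37×3 = 3866.2 + 114665.2 + 3607.72 + 9847.11 = 131986.23
ΣP(Jan 2021)·Q(Jan 2021) = 386.62×8 + 22933.04×4 + 189.88×15 + 3282.37×4 = 3092.96 + 91732.16 + 2848.2 + 13129.48 = 110802.8
Index = 131986.23 / 110802.8 × 100 = 119.1181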